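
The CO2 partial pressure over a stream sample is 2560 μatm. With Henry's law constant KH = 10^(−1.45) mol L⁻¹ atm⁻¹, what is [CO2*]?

KH = 10^(−1.45) = 3.548×10^-2 mol L⁻¹ atm⁻¹
[CO2*] = KH · pCO2 = 3.548×10^-2 × 2560×10^-6 atm = 9.08×10^-5 mol/L

[CO2*] = 90.8 μmol/L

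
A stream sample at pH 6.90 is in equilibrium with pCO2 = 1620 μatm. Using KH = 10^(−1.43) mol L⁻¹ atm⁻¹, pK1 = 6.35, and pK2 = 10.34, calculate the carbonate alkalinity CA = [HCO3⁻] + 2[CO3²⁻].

CA = 0.214 mmol/L

[CO2*] = KH · pCO2 = 10^(−1.43) × 1620×10^-6 = 6.019×10^-5 mol/L
α₀ = 1/(1 + K1/[H⁺] + K1K2/[H⁺]²) = 1/(1 + 10^+0.55 + 10^-2.89) = 0.2198
DIC = [CO2*]/α₀ = 6.019×10^-5 / 0.2198 = 0.2738 mmol/L
CA = (α₁ + 2α₂)·DIC = (0.7799 + 2×0.0002832) × 0.2738 = 0.214 mmol/L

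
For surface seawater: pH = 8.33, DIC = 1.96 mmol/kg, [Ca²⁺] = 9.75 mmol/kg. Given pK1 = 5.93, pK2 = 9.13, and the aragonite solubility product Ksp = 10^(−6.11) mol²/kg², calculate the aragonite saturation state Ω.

Ω = 3.36

α₂ = 1 / (1 + [H⁺]/K2 + [H⁺]²/(K1K2)) = 1 / (1 + 10^+0.80 + 10^-1.60)
   = 1 / (1 + 6.3096 + 0.025119) = 1/7.3347 = 0.1363
[CO3²⁻] = α₂ × DIC = 0.1363 × 1.96 = 0.2672 mmol/kg
Ksp = 10^(−6.11) = 7.762×10^-7
Ω = [Ca²⁺][CO3²⁻]/Ksp = (9.75×10^-3)(2.672×10^-4) / 7.762×10^-7 = 3.36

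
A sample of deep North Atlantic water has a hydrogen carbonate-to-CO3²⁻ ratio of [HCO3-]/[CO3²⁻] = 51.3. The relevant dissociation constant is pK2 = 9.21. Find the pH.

From K2 = [H⁺][CO3²⁻]/[HCO3-]:  pH = pK2 − log₁₀([HCO3-]/[CO3²⁻])
log₁₀(51.3) = +1.710
pH = 9.21 − (+1.710) = 7.50

pH = 7.50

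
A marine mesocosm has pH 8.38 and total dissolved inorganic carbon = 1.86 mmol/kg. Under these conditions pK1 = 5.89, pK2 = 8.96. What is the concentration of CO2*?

α₀ = 1 / (1 + K1/[H⁺] + K1K2/[H⁺]²) = 1 / (1 + 10^+2.49 + 10^+1.91)
   = 1 / (1 + 309.03 + 81.283) = 1/391.31 = 0.002556
[CO2*] = α₀ × DIC = 0.002556 × 1.86 = 0.00475 mmol/kg = 4.75 μmol/kg

[CO2*] = 4.75 μmol/kg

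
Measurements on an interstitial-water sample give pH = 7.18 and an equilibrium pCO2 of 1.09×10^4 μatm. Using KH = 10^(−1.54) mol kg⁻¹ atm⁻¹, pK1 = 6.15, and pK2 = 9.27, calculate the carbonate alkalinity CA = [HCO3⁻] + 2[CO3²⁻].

[CO2*] = KH · pCO2 = 10^(−1.54) × 1.09×10^4×10^-6 = 3.144×10^-4 mol/kg
α₀ = 1/(1 + K1/[H⁺] + K1K2/[H⁺]²) = 1/(1 + 10^+1.03 + 10^-1.06) = 0.08473
DIC = [CO2*]/α₀ = 3.144×10^-4 / 0.08473 = 3.710 mmol/kg
CA = (α₁ + 2α₂)·DIC = (0.9079 + 2×0.007380) × 3.710 = 3.42 mmol/kg

CA = 3.42 mmol/kg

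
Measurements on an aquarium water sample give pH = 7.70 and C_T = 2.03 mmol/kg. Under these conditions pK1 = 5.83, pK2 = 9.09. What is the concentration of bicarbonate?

[HCO3⁻] = 1.93 mmol/kg

α₁ = 1 / (1 + [H⁺]/K1 + K2/[H⁺]) = 1 / (1 + 10^-1.87 + 10^-1.39)
   = 1 / (1 + 0.013490 + 0.040738) = 1/1.0542 = 0.9486
[HCO3⁻] = α₁ × DIC = 0.9486 × 2.03 = 1.93 mmol/kg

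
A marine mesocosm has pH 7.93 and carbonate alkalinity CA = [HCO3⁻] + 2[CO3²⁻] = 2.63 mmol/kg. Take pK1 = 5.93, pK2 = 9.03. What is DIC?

DIC = 2.47 mmol/kg

CA = [HCO3⁻] + 2[CO3²⁻] = (α₁ + 2α₂)·DIC
At pH 7.93: [H⁺]/K1 = 10^-2.00 = 0.010000, K2/[H⁺] = 10^-1.10 = 0.079433
α₁ = 1/(1 + 0.010000 + 0.079433) = 1/1.0894 = 0.9179; α₂ = α₁·K2/[H⁺] = 0.07291
α₁ + 2α₂ = 1.0637
DIC = CA / (α₁ + 2α₂) = 2.63 / 1.0637 = 2.47 mmol/kg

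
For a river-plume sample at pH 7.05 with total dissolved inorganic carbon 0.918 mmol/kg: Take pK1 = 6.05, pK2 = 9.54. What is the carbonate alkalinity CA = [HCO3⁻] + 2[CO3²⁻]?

CA = [HCO3⁻] + 2[CO3²⁻] = (α₁ + 2α₂)·DIC
At pH 7.05: [H⁺]/K1 = 10^-1.00 = 0.10000, K2/[H⁺] = 10^-2.49 = 0.0032359
α₁ = 1/(1 + 0.10000 + 0.0032359) = 1/1.1032 = 0.9064; α₂ = α₁·K2/[H⁺] = 0.002933
α₁ + 2α₂ = 0.9123
CA = 0.9123 × 0.918 = 0.837 mmol/kg

CA = 0.837 mmol/kg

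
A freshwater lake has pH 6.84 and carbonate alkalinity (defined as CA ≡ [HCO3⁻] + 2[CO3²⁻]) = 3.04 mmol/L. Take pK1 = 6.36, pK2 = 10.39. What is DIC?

CA = [HCO3⁻] + 2[CO3²⁻] = (α₁ + 2α₂)·DIC
At pH 6.84: [H⁺]/K1 = 10^-0.48 = 0.33113, K2/[H⁺] = 10^-3.55 = 0.00028184
α₁ = 1/(1 + 0.33113 + 0.00028184) = 1/1.3314 = 0.7511; α₂ = α₁·K2/[H⁺] = 0.0002117
α₁ + 2α₂ = 0.7515
DIC = CA / (α₁ + 2α₂) = 3.04 / 0.7515 = 4.05 mmol/L

DIC = 4.05 mmol/L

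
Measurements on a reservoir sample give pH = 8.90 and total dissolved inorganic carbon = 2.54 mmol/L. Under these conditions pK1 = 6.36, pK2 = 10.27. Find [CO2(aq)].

α₀ = 1 / (1 + K1/[H⁺] + K1K2/[H⁺]²) = 1 / (1 + 10^+2.54 + 10^+1.17)
   = 1 / (1 + 346.74 + 14.791) = 1/362.53 = 0.002758
[CO2*] = α₀ × DIC = 0.002758 × 2.54 = 0.00701 mmol/L = 7.01 μmol/L

[CO2*] = 7.01 μmol/L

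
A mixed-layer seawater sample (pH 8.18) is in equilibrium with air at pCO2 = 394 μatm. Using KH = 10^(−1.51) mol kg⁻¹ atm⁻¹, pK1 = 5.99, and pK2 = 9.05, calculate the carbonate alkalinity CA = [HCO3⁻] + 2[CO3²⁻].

CA = 2.39 mmol/kg

[CO2*] = KH · pCO2 = 10^(−1.51) × 394×10^-6 = 1.218×10^-5 mol/kg
α₀ = 1/(1 + K1/[H⁺] + K1K2/[H⁺]²) = 1/(1 + 10^+2.19 + 10^+1.32) = 0.005657
DIC = [CO2*]/α₀ = 1.218×10^-5 / 0.005657 = 2.152 mmol/kg
CA = (α₁ + 2α₂)·DIC = (0.8762 + 2×0.1182) × 2.152 = 2.39 mmol/kg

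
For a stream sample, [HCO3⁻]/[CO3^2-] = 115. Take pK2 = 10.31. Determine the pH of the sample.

pH = 8.25

From K2 = [H⁺][CO3^2-]/[HCO3⁻]:  pH = pK2 − log₁₀([HCO3⁻]/[CO3^2-])
log₁₀(115) = +2.061
pH = 10.31 − (+2.061) = 8.25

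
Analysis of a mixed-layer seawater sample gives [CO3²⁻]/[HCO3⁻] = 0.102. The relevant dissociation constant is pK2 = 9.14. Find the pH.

From K2 = [H⁺][CO3²⁻]/[HCO3⁻]:  pH = pK2 + log₁₀([CO3²⁻]/[HCO3⁻])
log₁₀(0.102) = -0.991
pH = 9.14 + (-0.991) = 8.15

pH = 8.15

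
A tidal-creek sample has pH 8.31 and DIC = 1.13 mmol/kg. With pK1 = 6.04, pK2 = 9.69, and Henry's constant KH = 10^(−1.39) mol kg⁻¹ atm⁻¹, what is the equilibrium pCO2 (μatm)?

α₀ = 1 / (1 + K1/[H⁺] + K1K2/[H⁺]²) = 1 / (1 + 10^+2.27 + 10^+0.89)
   = 1 / (1 + 186.21 + 7.7625) = 1/194.97 = 0.005129
[CO2*] = α₀ × DIC = 0.005129 × 1.13 = 0.005796 mmol/kg = 5.796 μmol/kg
pCO2 = [CO2*]/KH = 5.796×10^-6 / 4.074×10^-2 = 142 μatm

pCO2 = 142 μatm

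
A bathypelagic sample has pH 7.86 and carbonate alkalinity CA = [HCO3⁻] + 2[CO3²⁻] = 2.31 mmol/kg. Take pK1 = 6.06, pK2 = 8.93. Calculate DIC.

DIC = 2.17 mmol/kg

CA = [HCO3⁻] + 2[CO3²⁻] = (α₁ + 2α₂)·DIC
At pH 7.86: [H⁺]/K1 = 10^-1.80 = 0.015849, K2/[H⁺] = 10^-1.07 = 0.085114
α₁ = 1/(1 + 0.015849 + 0.085114) = 1/1.1010 = 0.9083; α₂ = α₁·K2/[H⁺] = 0.07731
α₁ + 2α₂ = 1.0629
DIC = CA / (α₁ + 2α₂) = 2.31 / 1.0629 = 2.17 mmol/kg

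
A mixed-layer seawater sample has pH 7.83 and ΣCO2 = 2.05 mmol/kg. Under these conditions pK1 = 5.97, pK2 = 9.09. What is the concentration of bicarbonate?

[HCO3⁻] = 1.92 mmol/kg

α₁ = 1 / (1 + [H⁺]/K1 + K2/[H⁺]) = 1 / (1 + 10^-1.86 + 10^-1.26)
   = 1 / (1 + 0.013804 + 0.054954) = 1/1.0688 = 0.9357
[HCO3⁻] = α₁ × DIC = 0.9357 × 2.05 = 1.92 mmol/kg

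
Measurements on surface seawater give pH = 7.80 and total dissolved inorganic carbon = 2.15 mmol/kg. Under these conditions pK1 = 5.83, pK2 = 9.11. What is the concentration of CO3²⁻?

[CO3²⁻] = 0.0994 mmol/kg

α₂ = 1 / (1 + [H⁺]/K2 + [H⁺]²/(K1K2)) = 1 / (1 + 10^+1.31 + 10^-0.66)
   = 1 / (1 + 20.417 + 0.21878) = 1/21.636 = 0.04622
[CO3²⁻] = α₂ × DIC = 0.04622 × 2.15 = 0.0994 mmol/kg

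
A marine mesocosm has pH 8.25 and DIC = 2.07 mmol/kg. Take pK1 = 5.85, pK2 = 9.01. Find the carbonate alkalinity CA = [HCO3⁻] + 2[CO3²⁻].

CA = [HCO3⁻] + 2[CO3²⁻] = (α₁ + 2α₂)·DIC
At pH 8.25: [H⁺]/K1 = 10^-2.40 = 0.0039811, K2/[H⁺] = 10^-0.76 = 0.17378
α₁ = 1/(1 + 0.0039811 + 0.17378) = 1/1.1778 = 0.8491; α₂ = α₁·K2/[H⁺] = 0.1476
α₁ + 2α₂ = 1.1442
CA = 1.1442 × 2.07 = 2.37 mmol/kg

CA = 2.37 mmol/kg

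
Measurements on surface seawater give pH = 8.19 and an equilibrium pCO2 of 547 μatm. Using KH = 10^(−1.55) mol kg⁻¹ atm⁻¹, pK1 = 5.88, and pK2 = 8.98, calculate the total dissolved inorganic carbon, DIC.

[CO2*] = KH · pCO2 = 10^(−1.55) × 547×10^-6 = 1.542×10^-5 mol/kg
α₀ = 1/(1 + K1/[H⁺] + K1K2/[H⁺]²) = 1/(1 + 10^+2.31 + 10^+1.52) = 0.004197
DIC = [CO2*]/α₀ = 1.542×10^-5 / 0.004197 = 3.67 mmol/kg

DIC = 3.67 mmol/kg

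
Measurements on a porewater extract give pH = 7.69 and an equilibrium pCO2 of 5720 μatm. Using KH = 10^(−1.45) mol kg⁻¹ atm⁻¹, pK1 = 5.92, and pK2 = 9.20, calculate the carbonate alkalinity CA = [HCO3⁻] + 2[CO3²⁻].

CA = 12.7 mmol/kg

[CO2*] = KH · pCO2 = 10^(−1.45) × 5720×10^-6 = 2.030×10^-4 mol/kg
α₀ = 1/(1 + K1/[H⁺] + K1K2/[H⁺]²) = 1/(1 + 10^+1.77 + 10^+0.26) = 0.01621
DIC = [CO2*]/α₀ = 2.030×10^-4 / 0.01621 = 12.52 mmol/kg
CA = (α₁ + 2α₂)·DIC = (0.9543 + 2×0.02949) × 12.52 = 12.7 mmol/kg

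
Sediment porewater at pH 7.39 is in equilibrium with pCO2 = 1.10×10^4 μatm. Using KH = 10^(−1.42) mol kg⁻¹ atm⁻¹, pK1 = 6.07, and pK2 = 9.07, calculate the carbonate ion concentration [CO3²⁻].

[CO2*] = KH · pCO2 = 10^(−1.42) × 1.10×10^4×10^-6 = 4.182×10^-4 mol/kg
α₀ = 1/(1 + K1/[H⁺] + K1K2/[H⁺]²) = 1/(1 + 10^+1.32 + 10^-0.36) = 0.04478
DIC = [CO2*]/α₀ = 4.182×10^-4 / 0.04478 = 9.338 mmol/kg
[CO3²⁻] = α₂·DIC; α₂ = 0.01955, so [CO3²⁻] = 0.01955 × 9.338 = 0.183 mmol/kg

[CO3²⁻] = 0.183 mmol/kg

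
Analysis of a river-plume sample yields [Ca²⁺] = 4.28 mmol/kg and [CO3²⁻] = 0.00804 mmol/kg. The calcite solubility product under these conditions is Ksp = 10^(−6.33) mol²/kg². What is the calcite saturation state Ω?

Ω = 0.0736

Ksp = 10^(−6.33) = 4.677×10^-7
Ω = [Ca²⁺][CO3²⁻]/Ksp = (4.28×10^-3)(0.00804×10^-3) / 4.677×10^-7 = 0.0736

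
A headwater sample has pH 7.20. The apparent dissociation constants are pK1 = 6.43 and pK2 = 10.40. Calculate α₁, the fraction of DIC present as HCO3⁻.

α₁ = 0.854

α₁ = 1 / (1 + [H⁺]/K1 + K2/[H⁺]) = 1 / (1 + 10^-0.77 + 10^-3.20)
   = 1 / (1 + 0.16982 + 0.00063096) = 1/1.1705 = 0.8544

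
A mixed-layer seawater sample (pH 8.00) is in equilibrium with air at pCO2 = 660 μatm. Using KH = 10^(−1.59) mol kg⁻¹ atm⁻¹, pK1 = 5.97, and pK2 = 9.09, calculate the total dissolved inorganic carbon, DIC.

DIC = 1.98 mmol/kg

[CO2*] = KH · pCO2 = 10^(−1.59) × 660×10^-6 = 1.696×10^-5 mol/kg
α₀ = 1/(1 + K1/[H⁺] + K1K2/[H⁺]²) = 1/(1 + 10^+2.03 + 10^+0.94) = 0.008557
DIC = [CO2*]/α₀ = 1.696×10^-5 / 0.008557 = 1.98 mmol/kg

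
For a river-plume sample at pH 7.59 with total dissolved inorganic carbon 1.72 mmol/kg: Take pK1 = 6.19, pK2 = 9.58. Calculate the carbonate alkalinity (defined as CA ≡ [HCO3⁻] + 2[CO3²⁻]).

CA = 1.67 mmol/kg

CA = [HCO3⁻] + 2[CO3²⁻] = (α₁ + 2α₂)·DIC
At pH 7.59: [H⁺]/K1 = 10^-1.40 = 0.039811, K2/[H⁺] = 10^-1.99 = 0.010233
α₁ = 1/(1 + 0.039811 + 0.010233) = 1/1.0500 = 0.9523; α₂ = α₁·K2/[H⁺] = 0.009745
α₁ + 2α₂ = 0.9718
CA = 0.9718 × 1.72 = 1.67 mmol/kg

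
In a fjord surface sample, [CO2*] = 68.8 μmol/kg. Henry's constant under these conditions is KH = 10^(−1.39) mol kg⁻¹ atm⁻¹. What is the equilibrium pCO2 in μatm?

pCO2 = 1690 μatm

KH = 10^(−1.39) = 4.074×10^-2 mol kg⁻¹ atm⁻¹
pCO2 = [CO2*]/KH = 68.8×10^-6 / 4.074×10^-2 = 1.69×10^-3 atm = 1690 μatm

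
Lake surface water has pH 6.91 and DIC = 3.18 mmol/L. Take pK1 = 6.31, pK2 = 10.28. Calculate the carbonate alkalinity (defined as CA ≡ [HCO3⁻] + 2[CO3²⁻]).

CA = 2.54 mmol/L

CA = [HCO3⁻] + 2[CO3²⁻] = (α₁ + 2α₂)·DIC
At pH 6.91: [H⁺]/K1 = 10^-0.60 = 0.25119, K2/[H⁺] = 10^-3.37 = 0.00042658
α₁ = 1/(1 + 0.25119 + 0.00042658) = 1/1.2516 = 0.7990; α₂ = α₁·K2/[H⁺] = 0.0003408
α₁ + 2α₂ = 0.7996
CA = 0.7996 × 3.18 = 2.54 mmol/L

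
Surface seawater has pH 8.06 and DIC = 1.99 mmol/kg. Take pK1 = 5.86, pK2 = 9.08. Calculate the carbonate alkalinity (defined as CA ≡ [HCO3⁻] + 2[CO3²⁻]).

CA = 2.15 mmol/kg

CA = [HCO3⁻] + 2[CO3²⁻] = (α₁ + 2α₂)·DIC
At pH 8.06: [H⁺]/K1 = 10^-2.20 = 0.0063096, K2/[H⁺] = 10^-1.02 = 0.095499
α₁ = 1/(1 + 0.0063096 + 0.095499) = 1/1.1018 = 0.9076; α₂ = α₁·K2/[H⁺] = 0.08667
α₁ + 2α₂ = 1.0809
CA = 1.0809 × 1.99 = 2.15 mmol/kg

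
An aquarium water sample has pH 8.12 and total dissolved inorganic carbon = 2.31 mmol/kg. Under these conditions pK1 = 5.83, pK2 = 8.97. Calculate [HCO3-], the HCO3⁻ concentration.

α₁ = 1 / (1 + [H⁺]/K1 + K2/[H⁺]) = 1 / (1 + 10^-2.29 + 10^-0.85)
   = 1 / (1 + 0.0051286 + 0.14125) = 1/1.1464 = 0.8723
[HCO3⁻] = α₁ × DIC = 0.8723 × 2.31 = 2.02 mmol/kg

[HCO3⁻] = 2.02 mmol/kg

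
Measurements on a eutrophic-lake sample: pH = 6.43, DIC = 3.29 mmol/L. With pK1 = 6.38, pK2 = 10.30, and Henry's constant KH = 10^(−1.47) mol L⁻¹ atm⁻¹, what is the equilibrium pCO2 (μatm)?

α₀ = 1 / (1 + K1/[H⁺] + K1K2/[H⁺]²) = 1 / (1 + 10^+0.05 + 10^-3.82)
   = 1 / (1 + 1.1220 + 0.00015136) = 1/2.1222 = 0.4712
[CO2*] = α₀ × DIC = 0.4712 × 3.29 = 1.550 mmol/L
pCO2 = [CO2*]/KH = 1.550×10^-3 / 3.388×10^-2 = 4.58×10^4 μatm

pCO2 = 4.58×10^4 μatm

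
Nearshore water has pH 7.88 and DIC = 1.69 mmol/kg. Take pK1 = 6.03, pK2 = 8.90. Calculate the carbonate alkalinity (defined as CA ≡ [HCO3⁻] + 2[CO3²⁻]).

CA = 1.81 mmol/kg

CA = [HCO3⁻] + 2[CO3²⁻] = (α₁ + 2α₂)·DIC
At pH 7.88: [H⁺]/K1 = 10^-1.85 = 0.014125, K2/[H⁺] = 10^-1.02 = 0.095499
α₁ = 1/(1 + 0.014125 + 0.095499) = 1/1.1096 = 0.9012; α₂ = α₁·K2/[H⁺] = 0.08606
α₁ + 2α₂ = 1.0733
CA = 1.0733 × 1.69 = 1.81 mmol/kg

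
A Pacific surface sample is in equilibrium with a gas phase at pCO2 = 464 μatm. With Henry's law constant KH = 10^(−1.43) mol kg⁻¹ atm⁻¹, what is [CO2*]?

[CO2*] = 17.2 μmol/kg

KH = 10^(−1.43) = 3.715×10^-2 mol kg⁻¹ atm⁻¹
[CO2*] = KH · pCO2 = 3.715×10^-2 × 464×10^-6 atm = 1.72×10^-5 mol/kg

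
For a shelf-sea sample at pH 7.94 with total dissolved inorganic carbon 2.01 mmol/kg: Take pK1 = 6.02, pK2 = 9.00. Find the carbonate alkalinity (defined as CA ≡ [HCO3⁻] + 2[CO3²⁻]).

CA = 2.15 mmol/kg

CA = [HCO3⁻] + 2[CO3²⁻] = (α₁ + 2α₂)·DIC
At pH 7.94: [H⁺]/K1 = 10^-1.92 = 0.012023, K2/[H⁺] = 10^-1.06 = 0.087096
α₁ = 1/(1 + 0.012023 + 0.087096) = 1/1.0991 = 0.9098; α₂ = α₁·K2/[H⁺] = 0.07924
α₁ + 2α₂ = 1.0683
CA = 1.0683 × 2.01 = 2.15 mmol/kg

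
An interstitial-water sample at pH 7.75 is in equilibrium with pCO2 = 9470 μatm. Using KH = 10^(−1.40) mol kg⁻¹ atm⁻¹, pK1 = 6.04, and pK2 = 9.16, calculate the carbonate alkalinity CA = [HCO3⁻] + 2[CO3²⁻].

CA = 20.8 mmol/kg

[CO2*] = KH · pCO2 = 10^(−1.40) × 9470×10^-6 = 3.770×10^-4 mol/kg
α₀ = 1/(1 + K1/[H⁺] + K1K2/[H⁺]²) = 1/(1 + 10^+1.71 + 10^+0.30) = 0.01842
DIC = [CO2*]/α₀ = 3.770×10^-4 / 0.01842 = 20.46 mmol/kg
CA = (α₁ + 2α₂)·DIC = (0.9448 + 2×0.03676) × 20.46 = 20.8 mmol/kg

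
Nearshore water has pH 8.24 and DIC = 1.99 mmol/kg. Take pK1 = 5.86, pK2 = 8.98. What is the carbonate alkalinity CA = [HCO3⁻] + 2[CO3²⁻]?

CA = [HCO3⁻] + 2[CO3²⁻] = (α₁ + 2α₂)·DIC
At pH 8.24: [H⁺]/K1 = 10^-2.38 = 0.0041687, K2/[H⁺] = 10^-0.74 = 0.18197
α₁ = 1/(1 + 0.0041687 + 0.18197) = 1/1.1861 = 0.8431; α₂ = α₁·K2/[H⁺] = 0.1534
α₁ + 2α₂ = 1.1499
CA = 1.1499 × 1.99 = 2.29 mmol/kg

CA = 2.29 mmol/kg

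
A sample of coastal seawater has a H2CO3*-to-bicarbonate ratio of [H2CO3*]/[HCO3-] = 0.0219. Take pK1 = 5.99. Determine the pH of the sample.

From K1 = [H⁺][HCO3-]/[H2CO3*]:  pH = pK1 − log₁₀([H2CO3*]/[HCO3-])
log₁₀(0.0219) = -1.660
pH = 5.99 − (-1.660) = 7.65

pH = 7.65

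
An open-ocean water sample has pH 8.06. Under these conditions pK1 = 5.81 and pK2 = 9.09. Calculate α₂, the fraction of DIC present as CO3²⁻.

α₂ = 0.0849

α₂ = 1 / (1 + [H⁺]/K2 + [H⁺]²/(K1K2)) = 1 / (1 + 10^+1.03 + 10^-1.22)
   = 1 / (1 + 10.715 + 0.060256) = 1/11.775 = 0.08492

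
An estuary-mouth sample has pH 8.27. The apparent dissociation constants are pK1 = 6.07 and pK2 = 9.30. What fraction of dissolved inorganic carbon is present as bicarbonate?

α₁ = 0.909

α₁ = 1 / (1 + [H⁺]/K1 + K2/[H⁺]) = 1 / (1 + 10^-2.20 + 10^-1.03)
   = 1 / (1 + 0.0063096 + 0.093325) = 1/1.0996 = 0.9094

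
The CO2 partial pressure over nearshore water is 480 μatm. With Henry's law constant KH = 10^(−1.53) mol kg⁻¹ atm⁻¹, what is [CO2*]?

KH = 10^(−1.53) = 2.951×10^-2 mol kg⁻¹ atm⁻¹
[CO2*] = KH · pCO2 = 2.951×10^-2 × 480×10^-6 atm = 1.42×10^-5 mol/kg

[CO2*] = 14.2 μmol/kg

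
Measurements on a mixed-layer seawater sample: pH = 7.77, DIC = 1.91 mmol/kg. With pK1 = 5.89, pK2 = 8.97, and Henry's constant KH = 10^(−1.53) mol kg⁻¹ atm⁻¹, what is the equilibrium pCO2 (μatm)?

pCO2 = 793 μatm

α₀ = 1 / (1 + K1/[H⁺] + K1K2/[H⁺]²) = 1 / (1 + 10^+1.88 + 10^+0.68)
   = 1 / (1 + 75.858 + 4.7863) = 1/81.644 = 0.01225
[CO2*] = α₀ × DIC = 0.01225 × 1.91 = 0.02339 mmol/kg
pCO2 = [CO2*]/KH = 2.339×10^-5 / 2.951×10^-2 = 793 μatm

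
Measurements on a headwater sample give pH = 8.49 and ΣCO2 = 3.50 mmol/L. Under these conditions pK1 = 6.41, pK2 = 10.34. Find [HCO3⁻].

α₁ = 1 / (1 + [H⁺]/K1 + K2/[H⁺]) = 1 / (1 + 10^-2.08 + 10^-1.85)
   = 1 / (1 + 0.0083176 + 0.014125) = 1/1.0224 = 0.9780
[HCO3⁻] = α₁ × DIC = 0.9780 × 3.50 = 3.42 mmol/L

[HCO3⁻] = 3.42 mmol/L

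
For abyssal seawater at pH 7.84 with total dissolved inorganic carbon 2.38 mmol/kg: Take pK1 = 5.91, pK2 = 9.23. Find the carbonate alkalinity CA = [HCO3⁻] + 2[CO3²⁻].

CA = 2.45 mmol/kg

CA = [HCO3⁻] + 2[CO3²⁻] = (α₁ + 2α₂)·DIC
At pH 7.84: [H⁺]/K1 = 10^-1.93 = 0.011749, K2/[H⁺] = 10^-1.39 = 0.040738
α₁ = 1/(1 + 0.011749 + 0.040738) = 1/1.0525 = 0.9501; α₂ = α₁·K2/[H⁺] = 0.03871
α₁ + 2α₂ = 1.0275
CA = 1.0275 × 2.38 = 2.45 mmol/kg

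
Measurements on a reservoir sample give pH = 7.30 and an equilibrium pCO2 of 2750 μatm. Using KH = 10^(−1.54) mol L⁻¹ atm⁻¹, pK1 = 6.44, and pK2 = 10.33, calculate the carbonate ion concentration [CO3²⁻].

[CO2*] = KH · pCO2 = 10^(−1.54) × 2750×10^-6 = 7.931×10^-5 mol/L
α₀ = 1/(1 + K1/[H⁺] + K1K2/[H⁺]²) = 1/(1 + 10^+0.86 + 10^-2.17) = 0.1212
DIC = [CO2*]/α₀ = 7.931×10^-5 / 0.1212 = 0.6544 mmol/L
[CO3²⁻] = α₂·DIC; α₂ = 0.0008194, so [CO3²⁻] = 0.0008194 × 0.6544 = 0.000536 mmol/L = 0.536 μmol/L

[CO3²⁻] = 0.536 μmol/L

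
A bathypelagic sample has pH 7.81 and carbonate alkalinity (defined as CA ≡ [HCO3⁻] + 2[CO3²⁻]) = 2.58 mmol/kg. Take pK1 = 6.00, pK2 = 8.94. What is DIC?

DIC = 2.45 mmol/kg

CA = [HCO3⁻] + 2[CO3²⁻] = (α₁ + 2α₂)·DIC
At pH 7.81: [H⁺]/K1 = 10^-1.81 = 0.015488, K2/[H⁺] = 10^-1.13 = 0.074131
α₁ = 1/(1 + 0.015488 + 0.074131) = 1/1.0896 = 0.9178; α₂ = α₁·K2/[H⁺] = 0.06803
α₁ + 2α₂ = 1.0538
DIC = CA / (α₁ + 2α₂) = 2.58 / 1.0538 = 2.45 mmol/kg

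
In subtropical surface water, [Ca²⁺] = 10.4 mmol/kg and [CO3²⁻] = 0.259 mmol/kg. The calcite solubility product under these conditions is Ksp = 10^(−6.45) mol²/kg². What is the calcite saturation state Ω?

Ksp = 10^(−6.45) = 3.548×10^-7
Ω = [Ca²⁺][CO3²⁻]/Ksp = (10.4×10^-3)(0.259×10^-3) / 3.548×10^-7 = 7.59

Ω = 7.59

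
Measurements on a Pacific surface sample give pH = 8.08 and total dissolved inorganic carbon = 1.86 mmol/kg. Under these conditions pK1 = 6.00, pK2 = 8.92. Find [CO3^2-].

α₂ = 1 / (1 + [H⁺]/K2 + [H⁺]²/(K1K2)) = 1 / (1 + 10^+0.84 + 10^-1.24)
   = 1 / (1 + 6.9183 + 0.057544) = 1/7.9759 = 0.1254
[CO3²⁻] = α₂ × DIC = 0.1254 × 1.86 = 0.233 mmol/kg

[CO3²⁻] = 0.233 mmol/kg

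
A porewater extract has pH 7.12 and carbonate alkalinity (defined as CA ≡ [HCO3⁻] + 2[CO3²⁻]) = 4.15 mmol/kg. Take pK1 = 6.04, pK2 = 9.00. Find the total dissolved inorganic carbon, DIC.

CA = [HCO3⁻] + 2[CO3²⁻] = (α₁ + 2α₂)·DIC
At pH 7.12: [H⁺]/K1 = 10^-1.08 = 0.083176, K2/[H⁺] = 10^-1.88 = 0.013183
α₁ = 1/(1 + 0.083176 + 0.013183) = 1/1.0964 = 0.9121; α₂ = α₁·K2/[H⁺] = 0.01202
α₁ + 2α₂ = 0.9362
DIC = CA / (α₁ + 2α₂) = 4.15 / 0.9362 = 4.43 mmol/kg

DIC = 4.43 mmol/kg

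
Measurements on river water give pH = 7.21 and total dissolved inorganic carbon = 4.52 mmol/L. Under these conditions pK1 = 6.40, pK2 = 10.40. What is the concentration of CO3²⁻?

[CO3²⁻] = 2.53 μmol/L

α₂ = 1 / (1 + [H⁺]/K2 + [H⁺]²/(K1K2)) = 1 / (1 + 10^+3.19 + 10^+2.38)
   = 1 / (1 + 1548.8 + 239.88) = 1/1789.7 = 0.0005588
[CO3²⁻] = α₂ × DIC = 0.0005588 × 4.52 = 0.00253 mmol/L = 2.53 μmol/L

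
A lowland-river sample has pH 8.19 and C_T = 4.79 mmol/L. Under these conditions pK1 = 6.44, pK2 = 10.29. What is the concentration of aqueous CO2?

[CO2*] = 0.0830 mmol/L

α₀ = 1 / (1 + K1/[H⁺] + K1K2/[H⁺]²) = 1 / (1 + 10^+1.75 + 10^-0.35)
   = 1 / (1 + 56.234 + 0.44668) = 1/57.681 = 0.01734
[CO2*] = α₀ × DIC = 0.01734 × 4.79 = 0.0830 mmol/L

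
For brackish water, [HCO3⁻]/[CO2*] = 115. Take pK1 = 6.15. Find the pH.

From K1 = [H⁺][HCO3⁻]/[CO2*]:  pH = pK1 + log₁₀([HCO3⁻]/[CO2*])
log₁₀(115) = +2.061
pH = 6.15 + (+2.061) = 8.21

pH = 8.21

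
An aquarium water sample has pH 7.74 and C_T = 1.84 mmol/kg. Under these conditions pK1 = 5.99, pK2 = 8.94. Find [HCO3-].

α₁ = 1 / (1 + [H⁺]/K1 + K2/[H⁺]) = 1 / (1 + 10^-1.75 + 10^-1.20)
   = 1 / (1 + 0.017783 + 0.063096) = 1/1.0809 = 0.9252
[HCO3⁻] = α₁ × DIC = 0.9252 × 1.84 = 1.70 mmol/kg

[HCO3⁻] = 1.70 mmol/kg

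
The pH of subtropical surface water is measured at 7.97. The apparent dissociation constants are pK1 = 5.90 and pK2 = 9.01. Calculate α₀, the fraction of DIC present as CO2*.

α₀ = 0.00774

α₀ = 1 / (1 + K1/[H⁺] + K1K2/[H⁺]²) = 1 / (1 + 10^+2.07 + 10^+1.03)
   = 1 / (1 + 117.49 + 10.715) = 1/129.20 = 0.007740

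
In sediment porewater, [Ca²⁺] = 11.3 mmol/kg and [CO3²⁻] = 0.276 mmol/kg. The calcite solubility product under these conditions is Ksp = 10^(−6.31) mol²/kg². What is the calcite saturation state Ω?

Ksp = 10^(−6.31) = 4.898×10^-7
Ω = [Ca²⁺][CO3²⁻]/Ksp = (11.3×10^-3)(0.276×10^-3) / 4.898×10^-7 = 6.37

Ω = 6.37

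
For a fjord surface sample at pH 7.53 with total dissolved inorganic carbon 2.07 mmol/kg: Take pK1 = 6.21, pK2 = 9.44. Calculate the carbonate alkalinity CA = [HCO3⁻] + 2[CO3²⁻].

CA = 2.00 mmol/kg

CA = [HCO3⁻] + 2[CO3²⁻] = (α₁ + 2α₂)·DIC
At pH 7.53: [H⁺]/K1 = 10^-1.32 = 0.047863, K2/[H⁺] = 10^-1.91 = 0.012303
α₁ = 1/(1 + 0.047863 + 0.012303) = 1/1.0602 = 0.9432; α₂ = α₁·K2/[H⁺] = 0.01160
α₁ + 2α₂ = 0.9665
CA = 0.9665 × 2.07 = 2.00 mmol/kg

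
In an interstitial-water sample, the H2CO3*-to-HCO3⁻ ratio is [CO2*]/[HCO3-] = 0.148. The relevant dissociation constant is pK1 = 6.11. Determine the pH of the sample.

pH = 6.94

From K1 = [H⁺][HCO3-]/[CO2*]:  pH = pK1 − log₁₀([CO2*]/[HCO3-])
log₁₀(0.148) = -0.830
pH = 6.11 − (-0.830) = 6.94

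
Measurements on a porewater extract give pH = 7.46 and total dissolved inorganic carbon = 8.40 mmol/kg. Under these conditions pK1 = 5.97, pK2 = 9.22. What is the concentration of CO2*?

[CO2*] = 0.259 mmol/kg

α₀ = 1 / (1 + K1/[H⁺] + K1K2/[H⁺]²) = 1 / (1 + 10^+1.49 + 10^-0.27)
   = 1 / (1 + 30.903 + 0.53703) = 1/32.440 = 0.03083
[CO2*] = α₀ × DIC = 0.03083 × 8.40 = 0.259 mmol/kg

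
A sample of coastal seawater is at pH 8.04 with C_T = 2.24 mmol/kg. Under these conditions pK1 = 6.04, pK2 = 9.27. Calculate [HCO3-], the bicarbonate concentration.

[HCO3⁻] = 2.10 mmol/kg

α₁ = 1 / (1 + [H⁺]/K1 + K2/[H⁺]) = 1 / (1 + 10^-2.00 + 10^-1.23)
   = 1 / (1 + 0.010000 + 0.058884) = 1/1.0689 = 0.9356
[HCO3⁻] = α₁ × DIC = 0.9356 × 2.24 = 2.10 mmol/kg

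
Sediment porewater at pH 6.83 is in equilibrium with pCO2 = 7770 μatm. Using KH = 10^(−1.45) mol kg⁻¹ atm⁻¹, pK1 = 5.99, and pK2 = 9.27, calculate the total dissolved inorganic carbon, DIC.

DIC = 2.19 mmol/kg

[CO2*] = KH · pCO2 = 10^(−1.45) × 7770×10^-6 = 2.757×10^-4 mol/kg
α₀ = 1/(1 + K1/[H⁺] + K1K2/[H⁺]²) = 1/(1 + 10^+0.84 + 10^-1.60) = 0.1259
DIC = [CO2*]/α₀ = 2.757×10^-4 / 0.1259 = 2.19 mmol/kg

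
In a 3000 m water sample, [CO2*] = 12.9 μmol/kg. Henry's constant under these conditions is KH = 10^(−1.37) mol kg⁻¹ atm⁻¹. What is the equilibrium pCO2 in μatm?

pCO2 = 302 μatm

KH = 10^(−1.37) = 4.266×10^-2 mol kg⁻¹ atm⁻¹
pCO2 = [CO2*]/KH = 12.9×10^-6 / 4.266×10^-2 = 3.02×10^-4 atm = 302 μatm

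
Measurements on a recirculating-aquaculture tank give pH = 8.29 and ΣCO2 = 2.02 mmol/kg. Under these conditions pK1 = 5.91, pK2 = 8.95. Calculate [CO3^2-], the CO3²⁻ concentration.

α₂ = 1 / (1 + [H⁺]/K2 + [H⁺]²/(K1K2)) = 1 / (1 + 10^+0.66 + 10^-1.72)
   = 1 / (1 + 4.5709 + 0.019055) = 1/5.5899 = 0.1789
[CO3²⁻] = α₂ × DIC = 0.1789 × 2.02 = 0.361 mmol/kg

[CO3²⁻] = 0.361 mmol/kg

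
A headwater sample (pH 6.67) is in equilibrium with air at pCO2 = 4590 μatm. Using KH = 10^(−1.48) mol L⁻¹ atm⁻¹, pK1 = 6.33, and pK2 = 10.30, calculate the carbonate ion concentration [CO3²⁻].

[CO2*] = KH · pCO2 = 10^(−1.48) × 4590×10^-6 = 1.520×10^-4 mol/L
α₀ = 1/(1 + K1/[H⁺] + K1K2/[H⁺]²) = 1/(1 + 10^+0.34 + 10^-3.29) = 0.3136
DIC = [CO2*]/α₀ = 1.520×10^-4 / 0.3136 = 0.4846 mmol/L
[CO3²⁻] = α₂·DIC; α₂ = 0.0001609, so [CO3²⁻] = 0.0001609 × 0.4846 = 7.79×10^-5 mmol/L = 0.0779 μmol/L

[CO3²⁻] = 0.0779 μmol/L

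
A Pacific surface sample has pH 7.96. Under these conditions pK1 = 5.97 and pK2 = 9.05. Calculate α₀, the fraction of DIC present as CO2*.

α₀ = 1 / (1 + K1/[H⁺] + K1K2/[H⁺]²) = 1 / (1 + 10^+1.99 + 10^+0.90)
   = 1 / (1 + 97.724 + 7.9433) = 1/106.67 = 0.009375

α₀ = 0.00937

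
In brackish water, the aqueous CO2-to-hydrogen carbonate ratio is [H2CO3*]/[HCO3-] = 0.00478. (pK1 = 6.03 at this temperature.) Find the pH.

From K1 = [H⁺][HCO3-]/[H2CO3*]:  pH = pK1 − log₁₀([H2CO3*]/[HCO3-])
log₁₀(0.00478) = -2.321
pH = 6.03 − (-2.321) = 8.35

pH = 8.35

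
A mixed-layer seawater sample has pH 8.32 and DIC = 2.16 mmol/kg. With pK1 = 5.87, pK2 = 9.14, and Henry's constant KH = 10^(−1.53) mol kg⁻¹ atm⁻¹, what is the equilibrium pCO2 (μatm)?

pCO2 = 225 μatm

α₀ = 1 / (1 + K1/[H⁺] + K1K2/[H⁺]²) = 1 / (1 + 10^+2.45 + 10^+1.63)
   = 1 / (1 + 281.84 + 42.658) = 1/325.50 = 0.003072
[CO2*] = α₀ × DIC = 0.003072 × 2.16 = 0.006636 mmol/kg = 6.636 μmol/kg
pCO2 = [CO2*]/KH = 6.636×10^-6 / 2.951×10^-2 = 225 μatm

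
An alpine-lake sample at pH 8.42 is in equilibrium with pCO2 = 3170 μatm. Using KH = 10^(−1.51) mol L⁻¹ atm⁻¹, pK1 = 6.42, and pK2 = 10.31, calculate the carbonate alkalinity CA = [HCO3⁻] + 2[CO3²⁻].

CA = 10.0 mmol/L

[CO2*] = KH · pCO2 = 10^(−1.51) × 3170×10^-6 = 9.796×10^-5 mol/L
α₀ = 1/(1 + K1/[H⁺] + K1K2/[H⁺]²) = 1/(1 + 10^+2.00 + 10^+0.11) = 0.009776
DIC = [CO2*]/α₀ = 9.796×10^-5 / 0.009776 = 10.02 mmol/L
CA = (α₁ + 2α₂)·DIC = (0.9776 + 2×0.01259) × 10.02 = 10.0 mmol/L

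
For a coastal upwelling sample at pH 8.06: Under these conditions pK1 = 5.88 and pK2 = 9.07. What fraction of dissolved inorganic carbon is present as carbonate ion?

α₂ = 1 / (1 + [H⁺]/K2 + [H⁺]²/(K1K2)) = 1 / (1 + 10^+1.01 + 10^-1.17)
   = 1 / (1 + 10.233 + 0.067608) = 1/11.301 = 0.08849

α₂ = 0.0885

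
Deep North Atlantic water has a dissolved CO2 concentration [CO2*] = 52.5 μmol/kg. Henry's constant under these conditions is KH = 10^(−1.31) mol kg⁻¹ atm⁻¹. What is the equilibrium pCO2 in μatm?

KH = 10^(−1.31) = 4.898×10^-2 mol kg⁻¹ atm⁻¹
pCO2 = [CO2*]/KH = 52.5×10^-6 / 4.898×10^-2 = 1.07×10^-3 atm = 1070 μatm

pCO2 = 1070 μatm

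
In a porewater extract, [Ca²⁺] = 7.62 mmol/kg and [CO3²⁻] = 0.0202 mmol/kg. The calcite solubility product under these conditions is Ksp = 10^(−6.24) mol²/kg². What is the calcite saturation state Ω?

Ksp = 10^(−6.24) = 5.754×10^-7
Ω = [Ca²⁺][CO3²⁻]/Ksp = (7.62×10^-3)(0.0202×10^-3) / 5.754×10^-7 = 0.267

Ω = 0.267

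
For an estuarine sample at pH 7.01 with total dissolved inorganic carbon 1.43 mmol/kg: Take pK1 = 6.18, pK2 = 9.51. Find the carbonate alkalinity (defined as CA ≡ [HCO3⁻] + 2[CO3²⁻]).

CA = [HCO3⁻] + 2[CO3²⁻] = (α₁ + 2α₂)·DIC
At pH 7.01: [H⁺]/K1 = 10^-0.83 = 0.14791, K2/[H⁺] = 10^-2.50 = 0.0031623
α₁ = 1/(1 + 0.14791 + 0.0031623) = 1/1.1511 = 0.8688; α₂ = α₁·K2/[H⁺] = 0.002747
α₁ + 2α₂ = 0.8742
CA = 0.8742 × 1.43 = 1.25 mmol/kg

CA = 1.25 mmol/kg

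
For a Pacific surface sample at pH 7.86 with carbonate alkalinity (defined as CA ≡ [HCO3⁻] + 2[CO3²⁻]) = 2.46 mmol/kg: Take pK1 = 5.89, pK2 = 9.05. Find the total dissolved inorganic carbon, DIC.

DIC = 2.34 mmol/kg

CA = [HCO3⁻] + 2[CO3²⁻] = (α₁ + 2α₂)·DIC
At pH 7.86: [H⁺]/K1 = 10^-1.97 = 0.010715, K2/[H⁺] = 10^-1.19 = 0.064565
α₁ = 1/(1 + 0.010715 + 0.064565) = 1/1.0753 = 0.9300; α₂ = α₁·K2/[H⁺] = 0.06005
α₁ + 2α₂ = 1.0501
DIC = CA / (α₁ + 2α₂) = 2.46 / 1.0501 = 2.34 mmol/kg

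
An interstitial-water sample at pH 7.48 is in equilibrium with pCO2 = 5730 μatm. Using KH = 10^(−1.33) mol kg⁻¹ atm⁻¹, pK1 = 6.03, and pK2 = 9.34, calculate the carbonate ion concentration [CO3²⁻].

[CO3²⁻] = 0.104 mmol/kg

[CO2*] = KH · pCO2 = 10^(−1.33) × 5730×10^-6 = 2.680×10^-4 mol/kg
α₀ = 1/(1 + K1/[H⁺] + K1K2/[H⁺]²) = 1/(1 + 10^+1.45 + 10^-0.41) = 0.03381
DIC = [CO2*]/α₀ = 2.680×10^-4 / 0.03381 = 7.926 mmol/kg
[CO3²⁻] = α₂·DIC; α₂ = 0.01316, so [CO3²⁻] = 0.01316 × 7.926 = 0.104 mmol/kg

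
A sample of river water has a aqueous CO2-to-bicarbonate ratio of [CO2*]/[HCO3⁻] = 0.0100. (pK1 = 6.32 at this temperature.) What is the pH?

From K1 = [H⁺][HCO3⁻]/[CO2*]:  pH = pK1 − log₁₀([CO2*]/[HCO3⁻])
log₁₀(0.0100) = -2.000
pH = 6.32 − (-2.000) = 8.32

pH = 8.32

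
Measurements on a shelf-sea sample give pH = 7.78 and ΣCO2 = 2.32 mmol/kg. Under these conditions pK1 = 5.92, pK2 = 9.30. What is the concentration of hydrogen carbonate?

[HCO3⁻] = 2.22 mmol/kg

α₁ = 1 / (1 + [H⁺]/K1 + K2/[H⁺]) = 1 / (1 + 10^-1.86 + 10^-1.52)
   = 1 / (1 + 0.013804 + 0.030200) = 1/1.0440 = 0.9579
[HCO3⁻] = α₁ × DIC = 0.9579 × 2.32 = 2.22 mmol/kg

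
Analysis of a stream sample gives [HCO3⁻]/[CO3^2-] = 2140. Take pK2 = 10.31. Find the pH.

From K2 = [H⁺][CO3^2-]/[HCO3⁻]:  pH = pK2 − log₁₀([HCO3⁻]/[CO3^2-])
log₁₀(2140) = +3.330
pH = 10.31 − (+3.330) = 6.98

pH = 6.98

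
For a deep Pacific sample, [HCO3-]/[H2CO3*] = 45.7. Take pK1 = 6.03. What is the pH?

From K1 = [H⁺][HCO3-]/[H2CO3*]:  pH = pK1 + log₁₀([HCO3-]/[H2CO3*])
log₁₀(45.7) = +1.660
pH = 6.03 + (+1.660) = 7.69

pH = 7.69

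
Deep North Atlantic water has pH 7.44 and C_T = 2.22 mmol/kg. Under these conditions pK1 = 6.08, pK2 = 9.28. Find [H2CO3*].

α₀ = 1 / (1 + K1/[H⁺] + K1K2/[H⁺]²) = 1 / (1 + 10^+1.36 + 10^-0.48)
   = 1 / (1 + 22.909 + 0.33113) = 1/24.240 = 0.04125
[CO2*] = α₀ × DIC = 0.04125 × 2.22 = 0.0916 mmol/kg

[CO2*] = 0.0916 mmol/kg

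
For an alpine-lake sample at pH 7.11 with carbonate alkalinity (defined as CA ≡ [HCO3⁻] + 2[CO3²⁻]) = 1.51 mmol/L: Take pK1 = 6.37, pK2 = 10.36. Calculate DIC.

DIC = 1.78 mmol/L

CA = [HCO3⁻] + 2[CO3²⁻] = (α₁ + 2α₂)·DIC
At pH 7.11: [H⁺]/K1 = 10^-0.74 = 0.18197, K2/[H⁺] = 10^-3.25 = 0.00056234
α₁ = 1/(1 + 0.18197 + 0.00056234) = 1/1.1825 = 0.8456; α₂ = α₁·K2/[H⁺] = 0.0004755
α₁ + 2α₂ = 0.8466
DIC = CA / (α₁ + 2α₂) = 1.51 / 0.8466 = 1.78 mmol/L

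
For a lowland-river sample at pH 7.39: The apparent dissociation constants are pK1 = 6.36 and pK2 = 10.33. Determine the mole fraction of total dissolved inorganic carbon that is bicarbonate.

α₁ = 1 / (1 + [H⁺]/K1 + K2/[H⁺]) = 1 / (1 + 10^-1.03 + 10^-2.94)
   = 1 / (1 + 0.093325 + 0.0011482) = 1/1.0945 = 0.9137

α₁ = 0.914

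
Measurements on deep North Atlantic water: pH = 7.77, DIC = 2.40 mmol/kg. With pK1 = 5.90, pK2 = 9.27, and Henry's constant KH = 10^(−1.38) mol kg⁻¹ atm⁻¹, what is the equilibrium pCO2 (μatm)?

pCO2 = 743 μatm

α₀ = 1 / (1 + K1/[H⁺] + K1K2/[H⁺]²) = 1 / (1 + 10^+1.87 + 10^+0.37)
   = 1 / (1 + 74.131 + 2.3442) = 1/77.475 = 0.01291
[CO2*] = α₀ × DIC = 0.01291 × 2.40 = 0.03098 mmol/kg
pCO2 = [CO2*]/KH = 3.098×10^-5 / 4.169×10^-2 = 743 μatm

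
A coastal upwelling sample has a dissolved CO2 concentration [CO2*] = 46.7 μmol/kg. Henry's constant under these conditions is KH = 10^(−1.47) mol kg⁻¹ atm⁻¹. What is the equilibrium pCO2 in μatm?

pCO2 = 1380 μatm

KH = 10^(−1.47) = 3.388×10^-2 mol kg⁻¹ atm⁻¹
pCO2 = [CO2*]/KH = 46.7×10^-6 / 3.388×10^-2 = 1.38×10^-3 atm = 1380 μatm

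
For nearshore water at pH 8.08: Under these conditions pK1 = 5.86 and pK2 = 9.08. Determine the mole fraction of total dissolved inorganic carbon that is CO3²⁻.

α₂ = 0.0904

α₂ = 1 / (1 + [H⁺]/K2 + [H⁺]²/(K1K2)) = 1 / (1 + 10^+1.00 + 10^-1.22)
   = 1 / (1 + 10.000 + 0.060256) = 1/11.060 = 0.09041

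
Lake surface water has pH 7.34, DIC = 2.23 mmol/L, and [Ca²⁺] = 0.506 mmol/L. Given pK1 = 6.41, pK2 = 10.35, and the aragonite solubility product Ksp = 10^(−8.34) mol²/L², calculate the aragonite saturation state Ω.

α₂ = 1 / (1 + [H⁺]/K2 + [H⁺]²/(K1K2)) = 1 / (1 + 10^+3.01 + 10^+2.08)
   = 1 / (1 + 1023.3 + 120.23) = 1/1144.5 = 0.0008737
[CO3²⁻] = α₂ × DIC = 0.0008737 × 2.23 = 0.001948 mmol/L = 1.948 μmol/L
Ksp = 10^(−8.34) = 4.571×10^-9
Ω = [Ca²⁺][CO3²⁻]/Ksp = (0.506×10^-3)(1.948×10^-6) / 4.571×10^-9 = 0.216

Ω = 0.216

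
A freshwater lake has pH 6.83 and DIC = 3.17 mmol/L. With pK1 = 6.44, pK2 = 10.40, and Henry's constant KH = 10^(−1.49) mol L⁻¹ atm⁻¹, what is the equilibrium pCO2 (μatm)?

pCO2 = 2.84×10^4 μatm

α₀ = 1 / (1 + K1/[H⁺] + K1K2/[H⁺]²) = 1 / (1 + 10^+0.39 + 10^-3.18)
   = 1 / (1 + 2.4547 + 0.00066069) = 1/3.4554 = 0.2894
[CO2*] = α₀ × DIC = 0.2894 × 3.17 = 0.9174 mmol/L
pCO2 = [CO2*]/KH = 9.174×10^-4 / 3.236×10^-2 = 2.84×10^4 μatm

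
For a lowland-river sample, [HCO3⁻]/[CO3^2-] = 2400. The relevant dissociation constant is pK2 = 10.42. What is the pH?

From K2 = [H⁺][CO3^2-]/[HCO3⁻]:  pH = pK2 − log₁₀([HCO3⁻]/[CO3^2-])
log₁₀(2400) = +3.380
pH = 10.42 − (+3.380) = 7.04

pH = 7.04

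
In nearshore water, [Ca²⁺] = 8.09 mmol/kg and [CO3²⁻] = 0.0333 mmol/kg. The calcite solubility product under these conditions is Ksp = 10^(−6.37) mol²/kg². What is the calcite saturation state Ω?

Ω = 0.632

Ksp = 10^(−6.37) = 4.266×10^-7
Ω = [Ca²⁺][CO3²⁻]/Ksp = (8.09×10^-3)(0.0333×10^-3) / 4.266×10^-7 = 0.632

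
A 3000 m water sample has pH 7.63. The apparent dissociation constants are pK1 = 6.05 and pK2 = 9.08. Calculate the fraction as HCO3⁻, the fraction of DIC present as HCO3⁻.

α₁ = 0.942

α₁ = 1 / (1 + [H⁺]/K1 + K2/[H⁺]) = 1 / (1 + 10^-1.58 + 10^-1.45)
   = 1 / (1 + 0.026303 + 0.035481) = 1/1.0618 = 0.9418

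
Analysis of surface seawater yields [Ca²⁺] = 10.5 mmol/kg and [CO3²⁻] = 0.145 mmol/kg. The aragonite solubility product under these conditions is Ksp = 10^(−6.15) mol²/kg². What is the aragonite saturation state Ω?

Ω = 2.15

Ksp = 10^(−6.15) = 7.079×10^-7
Ω = [Ca²⁺][CO3²⁻]/Ksp = (10.5×10^-3)(0.145×10^-3) / 7.079×10^-7 = 2.15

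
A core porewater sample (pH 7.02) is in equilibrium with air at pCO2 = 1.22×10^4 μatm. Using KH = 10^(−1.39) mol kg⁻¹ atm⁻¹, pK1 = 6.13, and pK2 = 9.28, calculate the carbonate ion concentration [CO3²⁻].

[CO2*] = KH · pCO2 = 10^(−1.39) × 1.22×10^4×10^-6 = 4.970×10^-4 mol/kg
α₀ = 1/(1 + K1/[H⁺] + K1K2/[H⁺]²) = 1/(1 + 10^+0.89 + 10^-1.37) = 0.1136
DIC = [CO2*]/α₀ = 4.970×10^-4 / 0.1136 = 4.376 mmol/kg
[CO3²⁻] = α₂·DIC; α₂ = 0.004845, so [CO3²⁻] = 0.004845 × 4.376 = 0.0212 mmol/kg

[CO3²⁻] = 0.0212 mmol/kg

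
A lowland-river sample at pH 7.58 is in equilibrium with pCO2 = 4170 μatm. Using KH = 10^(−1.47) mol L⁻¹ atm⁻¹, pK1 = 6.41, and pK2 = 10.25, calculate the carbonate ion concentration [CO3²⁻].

[CO3²⁻] = 4.47 μmol/L

[CO2*] = KH · pCO2 = 10^(−1.47) × 4170×10^-6 = 1.413×10^-4 mol/L
α₀ = 1/(1 + K1/[H⁺] + K1K2/[H⁺]²) = 1/(1 + 10^+1.17 + 10^-1.50) = 0.06320
DIC = [CO2*]/α₀ = 1.413×10^-4 / 0.06320 = 2.236 mmol/L
[CO3²⁻] = α₂·DIC; α₂ = 0.001999, so [CO3²⁻] = 0.001999 × 2.236 = 0.00447 mmol/L = 4.47 μmol/L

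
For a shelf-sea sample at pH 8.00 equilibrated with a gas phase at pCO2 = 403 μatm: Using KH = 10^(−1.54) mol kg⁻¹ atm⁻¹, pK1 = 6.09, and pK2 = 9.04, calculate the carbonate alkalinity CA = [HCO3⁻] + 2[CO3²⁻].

[CO2*] = KH · pCO2 = 10^(−1.54) × 403×10^-6 = 1.162×10^-5 mol/kg
α₀ = 1/(1 + K1/[H⁺] + K1K2/[H⁺]²) = 1/(1 + 10^+1.91 + 10^+0.87) = 0.01115
DIC = [CO2*]/α₀ = 1.162×10^-5 / 0.01115 = 1.043 mmol/kg
CA = (α₁ + 2α₂)·DIC = (0.9062 + 2×0.08265) × 1.043 = 1.12 mmol/kg

CA = 1.12 mmol/kg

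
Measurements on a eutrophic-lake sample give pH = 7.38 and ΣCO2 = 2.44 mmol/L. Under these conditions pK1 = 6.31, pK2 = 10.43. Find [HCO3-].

α₁ = 1 / (1 + [H⁺]/K1 + K2/[H⁺]) = 1 / (1 + 10^-1.07 + 10^-3.05)
   = 1 / (1 + 0.085114 + 0.00089125) = 1/1.0860 = 0.9208
[HCO3⁻] = α₁ × DIC = 0.9208 × 2.44 = 2.25 mmol/L

[HCO3⁻] = 2.25 mmol/L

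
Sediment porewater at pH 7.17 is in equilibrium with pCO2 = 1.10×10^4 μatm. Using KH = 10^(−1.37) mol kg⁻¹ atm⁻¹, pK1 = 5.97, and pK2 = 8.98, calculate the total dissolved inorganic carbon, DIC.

DIC = 8.02 mmol/kg

[CO2*] = KH · pCO2 = 10^(−1.37) × 1.10×10^4×10^-6 = 4.692×10^-4 mol/kg
α₀ = 1/(1 + K1/[H⁺] + K1K2/[H⁺]²) = 1/(1 + 10^+1.20 + 10^-0.61) = 0.05850
DIC = [CO2*]/α₀ = 4.692×10^-4 / 0.05850 = 8.02 mmol/kg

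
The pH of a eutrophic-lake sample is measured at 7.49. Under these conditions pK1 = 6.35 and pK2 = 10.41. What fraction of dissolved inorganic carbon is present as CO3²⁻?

α₂ = 1 / (1 + [H⁺]/K2 + [H⁺]²/(K1K2)) = 1 / (1 + 10^+2.92 + 10^+1.78)
   = 1 / (1 + 831.76 + 60.256) = 1/893.02 = 0.001120

α₂ = 0.00112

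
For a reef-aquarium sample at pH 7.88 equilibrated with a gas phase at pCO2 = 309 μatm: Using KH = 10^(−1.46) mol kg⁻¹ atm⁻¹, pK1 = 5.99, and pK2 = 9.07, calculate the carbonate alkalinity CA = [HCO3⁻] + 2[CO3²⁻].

[CO2*] = KH · pCO2 = 10^(−1.46) × 309×10^-6 = 1.071×10^-5 mol/kg
α₀ = 1/(1 + K1/[H⁺] + K1K2/[H⁺]²) = 1/(1 + 10^+1.89 + 10^+0.70) = 0.01196
DIC = [CO2*]/α₀ = 1.071×10^-5 / 0.01196 = 0.8961 mmol/kg
CA = (α₁ + 2α₂)·DIC = (0.9281 + 2×0.05992) × 0.8961 = 0.939 mmol/kg

CA = 0.939 mmol/kg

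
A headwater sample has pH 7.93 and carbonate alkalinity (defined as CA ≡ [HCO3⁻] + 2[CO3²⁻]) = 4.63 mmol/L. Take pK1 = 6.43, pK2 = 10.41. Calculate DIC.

CA = [HCO3⁻] + 2[CO3²⁻] = (α₁ + 2α₂)·DIC
At pH 7.93: [H⁺]/K1 = 10^-1.50 = 0.031623, K2/[H⁺] = 10^-2.48 = 0.0033113
α₁ = 1/(1 + 0.031623 + 0.0033113) = 1/1.0349 = 0.9662; α₂ = α₁·K2/[H⁺] = 0.003200
α₁ + 2α₂ = 0.9726
DIC = CA / (α₁ + 2α₂) = 4.63 / 0.9726 = 4.76 mmol/L

DIC = 4.76 mmol/L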